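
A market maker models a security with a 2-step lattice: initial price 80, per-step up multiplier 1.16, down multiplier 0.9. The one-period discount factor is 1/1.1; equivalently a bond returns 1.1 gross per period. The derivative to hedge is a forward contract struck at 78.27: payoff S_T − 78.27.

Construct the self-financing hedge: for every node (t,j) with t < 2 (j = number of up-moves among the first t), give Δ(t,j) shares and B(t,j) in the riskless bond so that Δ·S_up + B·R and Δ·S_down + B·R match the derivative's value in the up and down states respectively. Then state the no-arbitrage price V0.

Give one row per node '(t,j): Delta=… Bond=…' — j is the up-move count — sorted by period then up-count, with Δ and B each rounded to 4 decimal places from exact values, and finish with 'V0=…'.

(0,0): Delta=1.0000 Bond=-64.6860
(1,0): Delta=1.0000 Bond=-71.1545
(1,1): Delta=1.0000 Bond=-71.1545
V0=15.3140

No-arbitrage ⇒ martingale measure with p* = (R−d)/(u−d) = 0.7692.
At expiry t=2: V(2,0)=-13.4700, V(2,1)=5.2500, V(2,2)=29.3780
  t=1,j=0: stock 72.0000 → up 83.5200 (V=5.2500), down 64.8000 (V=-13.4700). Price 0.8455; hedge Δ=1.0000, bond B=-71.1545.
  t=1,j=1: stock 92.8000 → up 107.6480 (V=29.3780), down 83.5200 (V=5.2500). Price 21.6455; hedge Δ=1.0000, bond B=-71.1545.
  t=0,j=0: stock 80.0000 → up 92.8000 (V=21.6455), down 72.0000 (V=0.8455). Price 15.3140; hedge Δ=1.0000, bond B=-64.6860.
Self-financing check: at every node Δ·S+B equals the discounted successor values.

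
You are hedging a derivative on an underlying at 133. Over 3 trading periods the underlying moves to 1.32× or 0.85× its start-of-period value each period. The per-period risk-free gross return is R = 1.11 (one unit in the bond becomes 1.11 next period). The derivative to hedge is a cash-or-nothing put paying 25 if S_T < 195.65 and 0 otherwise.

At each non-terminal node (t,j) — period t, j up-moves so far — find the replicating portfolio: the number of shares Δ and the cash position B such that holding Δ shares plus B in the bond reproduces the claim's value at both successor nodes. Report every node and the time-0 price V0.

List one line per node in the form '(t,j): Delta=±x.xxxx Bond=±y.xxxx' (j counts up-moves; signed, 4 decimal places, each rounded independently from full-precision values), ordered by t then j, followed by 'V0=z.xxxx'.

No-arbitrage ⇒ martingale measure with p* = (R−d)/(u−d) = 0.5532.
Terminal payoffs: V(3,0)=25.0000, V(3,1)=25.0000, V(3,2)=0.0000, V(3,3)=0.0000
  t=2,j=0: stock 96.0925 → up 126.8421 (V=25.0000), down 81.6786 (V=25.0000). Price 22.5225; hedge Δ=0.0000, bond B=22.5225.
  t=2,j=1: stock 149.2260 → up 196.9783 (V=0.0000), down 126.8421 (V=25.0000). Price 10.0633; hedge Δ=-0.3564, bond B=63.2547.
  t=2,j=2: stock 231.7392 → up 305.8957 (V=0.0000), down 196.9783 (V=0.0000). Price 0.0000; hedge Δ=0.0000, bond B=0.0000.
  t=1,j=0: stock 113.0500 → up 149.2260 (V=10.0633), down 96.0925 (V=22.5225). Price 14.0812; hedge Δ=-0.2345, bond B=40.5903.
  t=1,j=1: stock 175.5600 → up 231.7392 (V=0.0000), down 149.2260 (V=10.0633). Price 4.0508; hedge Δ=-0.1220, bond B=25.4619.
  t=0,j=0: stock 133.0000 → up 175.5600 (V=4.0508), down 113.0500 (V=14.0812). Price 7.6869; hedge Δ=-0.1605, bond B=29.0283.
Root portfolio cost Δ·133+B reproduces V0=7.6869.

(0,0): Delta=-0.1605 Bond=29.0283
(1,0): Delta=-0.2345 Bond=40.5903
(1,1): Delta=-0.1220 Bond=25.4619
(2,0): Delta=0.0000 Bond=22.5225
(2,1): Delta=-0.3564 Bond=63.2547
(2,2): Delta=0.0000 Bond=0.0000
V0=7.6869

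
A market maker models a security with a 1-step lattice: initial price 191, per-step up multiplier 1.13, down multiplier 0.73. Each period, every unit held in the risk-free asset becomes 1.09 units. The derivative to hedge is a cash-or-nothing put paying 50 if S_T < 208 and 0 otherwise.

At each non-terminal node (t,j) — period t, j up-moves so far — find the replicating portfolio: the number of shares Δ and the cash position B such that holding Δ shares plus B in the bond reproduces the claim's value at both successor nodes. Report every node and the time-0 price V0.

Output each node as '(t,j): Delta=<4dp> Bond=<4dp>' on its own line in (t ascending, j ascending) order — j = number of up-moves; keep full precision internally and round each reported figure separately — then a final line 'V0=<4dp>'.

(0,0): Delta=-0.6545 Bond=129.5872
V0=4.5872

The replicating-portfolio and risk-neutral prices coincide; use p* = (1.09−0.73)/(1.13−0.73) = 0.9000 for the latter.
Terminal values V(1,·): V(1,0)=50.0000, V(1,1)=0.0000
(0,0): S=191.0000. Δ = (V_up−V_dn)/(S_up−S_dn) = (0.0000−50.0000)/(215.8300−139.4300) = -0.6545. V = [p*·0.0000 + (1−p*)·50.0000]/1.09 = 4.5872. B = V − Δ·S = 129.5872.
Root portfolio cost Δ·191+B reproduces V0=4.5872.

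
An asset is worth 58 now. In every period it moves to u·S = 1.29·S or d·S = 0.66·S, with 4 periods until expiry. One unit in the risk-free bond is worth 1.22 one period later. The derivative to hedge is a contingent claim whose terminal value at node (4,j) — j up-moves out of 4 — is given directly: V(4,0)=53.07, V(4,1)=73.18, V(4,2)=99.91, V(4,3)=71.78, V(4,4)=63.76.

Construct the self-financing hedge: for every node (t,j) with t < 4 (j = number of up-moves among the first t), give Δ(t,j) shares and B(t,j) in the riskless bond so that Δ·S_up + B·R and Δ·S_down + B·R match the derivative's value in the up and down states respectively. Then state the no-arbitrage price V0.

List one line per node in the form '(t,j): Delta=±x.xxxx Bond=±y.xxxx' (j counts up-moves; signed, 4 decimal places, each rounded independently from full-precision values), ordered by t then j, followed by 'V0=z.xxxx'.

Risk-neutral probability p* = (R−d)/(u−d) = (1.22−0.66)/(1.29−0.66) = 0.8889.
Terminal values V(4,·): V(4,0)=53.0700, V(4,1)=73.1800, V(4,2)=99.9100, V(4,3)=71.7800, V(4,4)=63.7600
Node (3,0) S=16.6748: V=(p*·73.1800+(1−p*)·53.0700)/1.22=58.1521; Δ=(73.1800−53.0700)/(21.5105−11.0053)=1.9143; B=V−Δ·S=26.2315
Node (3,1) S=32.5916: V=(p*·99.9100+(1−p*)·73.1800)/1.22=79.4590; Δ=(99.9100−73.1800)/(42.0432−21.5105)=1.3018; B=V−Δ·S=37.0304
Node (3,2) S=63.7017: V=(p*·71.7800+(1−p*)·99.9100)/1.22=61.3980; Δ=(71.7800−99.9100)/(82.1753−42.0432)=-0.7009; B=V−Δ·S=106.0488
Node (3,3) S=124.5080: V=(p*·63.7600+(1−p*)·71.7800)/1.22=52.9927; Δ=(63.7600−71.7800)/(160.6153−82.1753)=-0.1022; B=V−Δ·S=65.7229
Node (2,0) S=25.2648: V=(p*·79.4590+(1−p*)·58.1521)/1.22=63.1898; Δ=(79.4590−58.1521)/(32.5916−16.6748)=1.3386; B=V−Δ·S=29.3693
Node (2,1) S=49.3812: V=(p*·61.3980+(1−p*)·79.4590)/1.22=51.9711; Δ=(61.3980−79.4590)/(63.7017−32.5916)=-0.5806; B=V−Δ·S=80.6394
Node (2,2) S=96.5178: V=(p*·52.9927+(1−p*)·61.3980)/1.22=44.2022; Δ=(52.9927−61.3980)/(124.5080−63.7017)=-0.1382; B=V−Δ·S=57.5439
Node (1,0) S=38.2800: V=(p*·51.9711+(1−p*)·63.1898)/1.22=43.6210; Δ=(51.9711−63.1898)/(49.3812−25.2648)=-0.4652; B=V−Δ·S=61.4285
Node (1,1) S=74.8200: V=(p*·44.2022+(1−p*)·51.9711)/1.22=36.9388; Δ=(44.2022−51.9711)/(96.5178−49.3812)=-0.1648; B=V−Δ·S=49.2705
Node (0,0) S=58.0000: V=(p*·36.9388+(1−p*)·43.6210)/1.22=30.8863; Δ=(36.9388−43.6210)/(74.8200−38.2800)=-0.1829; B=V−Δ·S=41.4930
Check: Δ(0,0)·S0 + B(0,0) = 30.8863 = V0.

(0,0): Delta=-0.1829 Bond=41.4930
(1,0): Delta=-0.4652 Bond=61.4285
(1,1): Delta=-0.1648 Bond=49.2705
(2,0): Delta=1.3386 Bond=29.3693
(2,1): Delta=-0.5806 Bond=80.6394
(2,2): Delta=-0.1382 Bond=57.5439
(3,0): Delta=1.9143 Bond=26.2315
(3,1): Delta=1.3018 Bond=37.0304
(3,2): Delta=-0.7009 Bond=106.0488
(3,3): Delta=-0.1022 Bond=65.7229
V0=30.8863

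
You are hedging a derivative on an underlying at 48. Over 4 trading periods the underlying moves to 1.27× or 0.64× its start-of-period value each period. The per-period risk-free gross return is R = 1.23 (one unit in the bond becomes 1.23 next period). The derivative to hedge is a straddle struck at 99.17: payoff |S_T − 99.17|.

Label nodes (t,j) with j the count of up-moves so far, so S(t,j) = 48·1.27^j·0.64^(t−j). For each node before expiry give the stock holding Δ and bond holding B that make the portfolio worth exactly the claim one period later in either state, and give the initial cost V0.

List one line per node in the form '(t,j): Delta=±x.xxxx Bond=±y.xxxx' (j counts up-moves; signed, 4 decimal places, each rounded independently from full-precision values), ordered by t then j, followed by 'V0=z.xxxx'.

(0,0): Delta=-0.2498 Bond=24.5898
(1,0): Delta=-1.0000 Bond=53.2924
(1,1): Delta=-0.2241 Bond=28.6830
(2,0): Delta=-1.0000 Bond=65.5496
(2,1): Delta=-1.0000 Bond=65.5496
(2,2): Delta=-0.1976 Bond=33.2279
(3,0): Delta=-1.0000 Bond=80.6260
(3,1): Delta=-1.0000 Bond=80.6260
(3,2): Delta=-1.0000 Bond=80.6260
(3,3): Delta=-0.1702 Bond=38.1750
V0=12.6006

Since d<R<u, set p* = (R−d)/(u−d) = 0.9365; price each node as the discounted p*-expectation of its children.
At expiry t=4: V(4,0)=91.1169, V(4,1)=83.1897, V(4,2)=67.4591, V(4,3)=36.2437, V(4,4)=25.6994
(3,0): S=12.5829. Δ = (V_up−V_dn)/(S_up−S_dn) = (83.1897−91.1169)/(15.9803−8.0531) = -1.0000. V = [p*·83.1897 + (1−p*)·91.1169]/1.23 = 68.0431. B = V − Δ·S = 80.6260.
(3,1): S=24.9692. Δ = (V_up−V_dn)/(S_up−S_dn) = (67.4591−83.1897)/(31.7109−15.9803) = -1.0000. V = [p*·67.4591 + (1−p*)·83.1897]/1.23 = 55.6568. B = V − Δ·S = 80.6260.
(3,2): S=49.5483. Δ = (V_up−V_dn)/(S_up−S_dn) = (36.2437−67.4591)/(62.9263−31.7109) = -1.0000. V = [p*·36.2437 + (1−p*)·67.4591]/1.23 = 31.0777. B = V − Δ·S = 80.6260.
(3,3): S=98.3224. Δ = (V_up−V_dn)/(S_up−S_dn) = (25.6994−36.2437)/(124.8694−62.9263) = -0.1702. V = [p*·25.6994 + (1−p*)·36.2437]/1.23 = 21.4381. B = V − Δ·S = 38.1750.
(2,0): S=19.6608. Δ = (V_up−V_dn)/(S_up−S_dn) = (55.6568−68.0431)/(24.9692−12.5829) = -1.0000. V = [p*·55.6568 + (1−p*)·68.0431]/1.23 = 45.8888. B = V − Δ·S = 65.5496.
(2,1): S=39.0144. Δ = (V_up−V_dn)/(S_up−S_dn) = (31.0777−55.6568)/(49.5483−24.9692) = -1.0000. V = [p*·31.0777 + (1−p*)·55.6568]/1.23 = 26.5352. B = V − Δ·S = 65.5496.
(2,2): S=77.4192. Δ = (V_up−V_dn)/(S_up−S_dn) = (21.4381−31.0777)/(98.3224−49.5483) = -0.1976. V = [p*·21.4381 + (1−p*)·31.0777]/1.23 = 17.9270. B = V − Δ·S = 33.2279.
(1,0): S=30.7200. Δ = (V_up−V_dn)/(S_up−S_dn) = (26.5352−45.8888)/(39.0144−19.6608) = -1.0000. V = [p*·26.5352 + (1−p*)·45.8888]/1.23 = 22.5724. B = V − Δ·S = 53.2924.
(1,1): S=60.9600. Δ = (V_up−V_dn)/(S_up−S_dn) = (17.9270−26.5352)/(77.4192−39.0144) = -0.2241. V = [p*·17.9270 + (1−p*)·26.5352]/1.23 = 15.0191. B = V − Δ·S = 28.6830.
(0,0): S=48.0000. Δ = (V_up−V_dn)/(S_up−S_dn) = (15.0191−22.5724)/(60.9600−30.7200) = -0.2498. V = [p*·15.0191 + (1−p*)·22.5724]/1.23 = 12.6006. B = V − Δ·S = 24.5898.
Check: Δ(0,0)·S0 + B(0,0) = 12.6006 = V0.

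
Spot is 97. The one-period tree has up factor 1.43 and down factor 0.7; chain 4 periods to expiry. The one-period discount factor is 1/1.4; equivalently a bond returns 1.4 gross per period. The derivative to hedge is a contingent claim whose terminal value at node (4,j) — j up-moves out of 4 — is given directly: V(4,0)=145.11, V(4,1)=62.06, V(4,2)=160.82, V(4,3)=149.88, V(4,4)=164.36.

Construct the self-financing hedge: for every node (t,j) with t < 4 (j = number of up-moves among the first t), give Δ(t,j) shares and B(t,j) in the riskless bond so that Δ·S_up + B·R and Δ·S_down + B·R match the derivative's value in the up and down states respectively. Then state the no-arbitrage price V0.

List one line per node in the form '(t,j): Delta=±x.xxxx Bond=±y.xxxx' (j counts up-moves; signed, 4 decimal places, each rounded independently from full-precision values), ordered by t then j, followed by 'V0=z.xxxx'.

Risk-neutral probability p* = (R−d)/(u−d) = (1.4−0.7)/(1.43−0.7) = 0.9589.
Terminal values V(4,·): V(4,0)=145.1100, V(4,1)=62.0600, V(4,2)=160.8200, V(4,3)=149.8800, V(4,4)=164.3600
  t=3,j=0: stock 33.2710 → up 47.5775 (V=62.0600), down 23.2897 (V=145.1100). Price 46.7664; hedge Δ=-3.4194, bond B=160.5336.
  t=3,j=1: stock 67.9679 → up 97.1941 (V=160.8200), down 47.5775 (V=62.0600). Price 111.9724; hedge Δ=1.9905, bond B=-23.3153.
  t=3,j=2: stock 138.8487 → up 198.5537 (V=149.8800), down 97.1941 (V=160.8200). Price 107.3783; hedge Δ=-0.1079, bond B=122.3646.
  t=3,j=3: stock 283.6481 → up 405.6168 (V=164.3600), down 198.5537 (V=149.8800). Price 116.9750; hedge Δ=0.0699, bond B=97.1393.
  t=2,j=0: stock 47.5300 → up 67.9679 (V=111.9724), down 33.2710 (V=46.7664). Price 78.0662; hedge Δ=1.8793, bond B=-11.2570.
  t=2,j=1: stock 97.0970 → up 138.8487 (V=107.3783), down 67.9679 (V=111.9724). Price 76.8336; hedge Δ=-0.0648, bond B=83.1270.
  t=2,j=2: stock 198.3553 → up 283.6481 (V=116.9750), down 138.8487 (V=107.3783). Price 83.2718; hedge Δ=0.0663, bond B=70.1257.
  t=1,j=0: stock 67.9000 → up 97.0970 (V=76.8336), down 47.5300 (V=78.0662). Price 54.9173; hedge Δ=-0.0249, bond B=56.6058.
  t=1,j=1: stock 138.7100 → up 198.3553 (V=83.2718), down 97.0970 (V=76.8336). Price 59.2909; hedge Δ=0.0636, bond B=50.4714.
  t=0,j=0: stock 97.0000 → up 138.7100 (V=59.2909), down 67.9000 (V=54.9173). Price 42.2223; hedge Δ=0.0618, bond B=36.2311.
Self-financing check: at every node Δ·S+B equals the discounted successor values.

(0,0): Delta=0.0618 Bond=36.2311
(1,0): Delta=-0.0249 Bond=56.6058
(1,1): Delta=0.0636 Bond=50.4714
(2,0): Delta=1.8793 Bond=-11.2570
(2,1): Delta=-0.0648 Bond=83.1270
(2,2): Delta=0.0663 Bond=70.1257
(3,0): Delta=-3.4194 Bond=160.5336
(3,1): Delta=1.9905 Bond=-23.3153
(3,2): Delta=-0.1079 Bond=122.3646
(3,3): Delta=0.0699 Bond=97.1393
V0=42.2223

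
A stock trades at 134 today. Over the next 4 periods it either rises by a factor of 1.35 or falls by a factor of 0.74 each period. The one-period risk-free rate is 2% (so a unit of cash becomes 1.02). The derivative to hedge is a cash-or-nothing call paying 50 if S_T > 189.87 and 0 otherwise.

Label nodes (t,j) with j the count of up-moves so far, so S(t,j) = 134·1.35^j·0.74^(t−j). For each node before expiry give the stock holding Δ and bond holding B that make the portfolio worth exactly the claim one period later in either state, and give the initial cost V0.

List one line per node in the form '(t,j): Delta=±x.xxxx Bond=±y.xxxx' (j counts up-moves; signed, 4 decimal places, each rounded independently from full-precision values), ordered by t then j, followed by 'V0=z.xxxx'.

(0,0): Delta=0.1971 Bond=-14.6943
(1,0): Delta=0.1674 Bond=-12.0428
(1,1): Delta=0.2163 Bond=-18.4594
(2,0): Delta=0.0000 Bond=0.0000
(2,1): Delta=0.2755 Bond=-26.7608
(2,2): Delta=0.1780 Bond=-9.4800
(3,0): Delta=0.0000 Bond=0.0000
(3,1): Delta=0.0000 Bond=0.0000
(3,2): Delta=0.4536 Bond=-59.4664
(3,3): Delta=0.0000 Bond=49.0196
V0=11.7177

The replicating-portfolio and risk-neutral prices coincide; use p* = (1.02−0.74)/(1.35−0.74) = 0.4590 for the latter.
Terminal values V(4,·): V(4,0)=0.0000, V(4,1)=0.0000, V(4,2)=0.0000, V(4,3)=50.0000, V(4,4)=50.0000
  t=3,j=0: stock 54.3000 → up 73.3050 (V=0.0000), down 40.1820 (V=0.0000). Price 0.0000; hedge Δ=0.0000, bond B=0.0000.
  t=3,j=1: stock 99.0608 → up 133.7321 (V=0.0000), down 73.3050 (V=0.0000). Price 0.0000; hedge Δ=0.0000, bond B=0.0000.
  t=3,j=2: stock 180.7191 → up 243.9708 (V=50.0000), down 133.7321 (V=0.0000). Price 22.5008; hedge Δ=0.4536, bond B=-59.4664.
  t=3,j=3: stock 329.6903 → up 445.0818 (V=50.0000), down 243.9708 (V=50.0000). Price 49.0196; hedge Δ=0.0000, bond B=49.0196.
  t=2,j=0: stock 73.3784 → up 99.0608 (V=0.0000), down 54.3000 (V=0.0000). Price 0.0000; hedge Δ=0.0000, bond B=0.0000.
  t=2,j=1: stock 133.8660 → up 180.7191 (V=22.5008), down 99.0608 (V=0.0000). Price 10.1257; hedge Δ=0.2755, bond B=-26.7608.
  t=2,j=2: stock 244.2150 → up 329.6903 (V=49.0196), down 180.7191 (V=22.5008). Price 33.9935; hedge Δ=0.1780, bond B=-9.4800.
  t=1,j=0: stock 99.1600 → up 133.8660 (V=10.1257), down 73.3784 (V=0.0000). Price 4.5567; hedge Δ=0.1674, bond B=-12.0428.
  t=1,j=1: stock 180.9000 → up 244.2150 (V=33.9935), down 133.8660 (V=10.1257). Price 20.6681; hedge Δ=0.2163, bond B=-18.4594.
  t=0,j=0: stock 134.0000 → up 180.9000 (V=20.6681), down 99.1600 (V=4.5567). Price 11.7177; hedge Δ=0.1971, bond B=-14.6943.
The time-0 hedge costs 11.7177, which is the no-arbitrage price.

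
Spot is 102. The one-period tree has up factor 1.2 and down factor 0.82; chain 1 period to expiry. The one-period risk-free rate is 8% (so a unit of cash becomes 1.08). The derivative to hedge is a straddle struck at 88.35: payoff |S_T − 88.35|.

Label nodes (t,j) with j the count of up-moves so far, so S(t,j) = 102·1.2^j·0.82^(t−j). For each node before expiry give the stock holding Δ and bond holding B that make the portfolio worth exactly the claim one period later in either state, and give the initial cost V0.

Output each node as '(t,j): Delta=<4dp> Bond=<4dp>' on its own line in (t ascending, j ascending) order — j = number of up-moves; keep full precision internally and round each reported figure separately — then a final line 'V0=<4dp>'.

(0,0): Delta=0.7570 Bond=-54.2617
V0=22.9488

Since d<R<u, set p* = (R−d)/(u−d) = 0.6842; price each node as the discounted p*-expectation of its children.
Terminal payoffs: V(1,0)=4.7100, V(1,1)=34.0500
(0,0): S=102.0000. Δ = (V_up−V_dn)/(S_up−S_dn) = (34.0500−4.7100)/(122.4000−83.6400) = 0.7570. V = [p*·34.0500 + (1−p*)·4.7100]/1.08 = 22.9488. B = V − Δ·S = -54.2617.
Check: Δ(0,0)·S0 + B(0,0) = 22.9488 = V0.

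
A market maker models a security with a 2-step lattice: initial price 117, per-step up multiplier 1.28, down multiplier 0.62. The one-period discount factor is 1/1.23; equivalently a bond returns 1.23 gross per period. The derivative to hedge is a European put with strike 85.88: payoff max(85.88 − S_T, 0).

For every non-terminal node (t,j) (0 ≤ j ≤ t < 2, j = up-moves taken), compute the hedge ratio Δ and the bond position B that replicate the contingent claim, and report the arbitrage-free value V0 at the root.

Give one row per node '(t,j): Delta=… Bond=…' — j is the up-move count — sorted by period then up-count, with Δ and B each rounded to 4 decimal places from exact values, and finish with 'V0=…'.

No-arbitrage ⇒ martingale measure with p* = (R−d)/(u−d) = 0.9242.
At expiry t=2: V(2,0)=40.9052, V(2,1)=0.0000, V(2,2)=0.0000
(1,0): S=72.5400. Δ = (V_up−V_dn)/(S_up−S_dn) = (0.0000−40.9052)/(92.8512−44.9748) = -0.8544. V = [p*·0.0000 + (1−p*)·40.9052]/1.23 = 2.5194. B = V − Δ·S = 64.4970.
(1,1): S=149.7600. Δ = (V_up−V_dn)/(S_up−S_dn) = (0.0000−0.0000)/(191.6928−92.8512) = 0.0000. V = [p*·0.0000 + (1−p*)·0.0000]/1.23 = 0.0000. B = V − Δ·S = 0.0000.
(0,0): S=117.0000. Δ = (V_up−V_dn)/(S_up−S_dn) = (0.0000−2.5194)/(149.7600−72.5400) = -0.0326. V = [p*·0.0000 + (1−p*)·2.5194]/1.23 = 0.1552. B = V − Δ·S = 3.9725.
Self-financing check: at every node Δ·S+B equals the discounted successor values.

(0,0): Delta=-0.0326 Bond=3.9725
(1,0): Delta=-0.8544 Bond=64.4970
(1,1): Delta=0.0000 Bond=0.0000
V0=0.1552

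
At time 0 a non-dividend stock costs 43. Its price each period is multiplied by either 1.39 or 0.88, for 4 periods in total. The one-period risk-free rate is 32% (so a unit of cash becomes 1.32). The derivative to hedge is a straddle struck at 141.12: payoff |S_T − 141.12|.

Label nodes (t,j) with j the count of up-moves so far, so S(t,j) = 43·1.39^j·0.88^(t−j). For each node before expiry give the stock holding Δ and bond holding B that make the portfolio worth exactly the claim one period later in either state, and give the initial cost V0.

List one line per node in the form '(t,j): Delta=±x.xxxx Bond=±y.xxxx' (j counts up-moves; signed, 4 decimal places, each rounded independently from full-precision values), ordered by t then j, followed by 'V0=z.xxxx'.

No-arbitrage ⇒ martingale measure with p* = (R−d)/(u−d) = 0.8627.
Terminal payoffs: V(4,0)=115.3331, V(4,1)=100.3884, V(4,2)=76.7826, V(4,3)=39.4962, V(4,4)=19.3994
  t=3,j=0: stock 29.3033 → up 40.7316 (V=100.3884), down 25.7869 (V=115.3331). Price 77.6058; hedge Δ=-1.0000, bond B=106.9091.
  t=3,j=1: stock 46.2859 → up 64.3374 (V=76.7826), down 40.7316 (V=100.3884). Price 60.6232; hedge Δ=-1.0000, bond B=106.9091.
  t=3,j=2: stock 73.1107 → up 101.6238 (V=39.4962), down 64.3374 (V=76.7826). Price 33.7984; hedge Δ=-1.0000, bond B=106.9091.
  t=3,j=3: stock 115.4816 → up 160.5194 (V=19.3994), down 101.6238 (V=39.4962). Price 16.7862; hedge Δ=-0.3412, bond B=56.1916.
  t=2,j=0: stock 33.2992 → up 46.2859 (V=60.6232), down 29.3033 (V=77.6058). Price 47.6925; hedge Δ=-1.0000, bond B=80.9917.
  t=2,j=1: stock 52.5976 → up 73.1107 (V=33.7984), down 46.2859 (V=60.6232). Price 28.3941; hedge Δ=-1.0000, bond B=80.9917.
  t=2,j=2: stock 83.0803 → up 115.4816 (V=16.7862), down 73.1107 (V=33.7984). Price 14.4858; hedge Δ=-0.4015, bond B=47.8430.
  t=1,j=0: stock 37.8400 → up 52.5976 (V=28.3941), down 33.2992 (V=47.6925). Price 23.5174; hedge Δ=-1.0000, bond B=61.3574.
  t=1,j=1: stock 59.7700 → up 83.0803 (V=14.4858), down 52.5976 (V=28.3941). Price 12.4203; hedge Δ=-0.4563, bond B=39.6916.
  t=0,j=0: stock 43.0000 → up 59.7700 (V=12.4203), down 37.8400 (V=23.5174). Price 10.5632; hedge Δ=-0.5060, bond B=32.3222.
Each (Δ,B) replicates both successor values, so the strategy is self-financing and V0 is arbitrage-free.

(0,0): Delta=-0.5060 Bond=32.3222
(1,0): Delta=-1.0000 Bond=61.3574
(1,1): Delta=-0.4563 Bond=39.6916
(2,0): Delta=-1.0000 Bond=80.9917
(2,1): Delta=-1.0000 Bond=80.9917
(2,2): Delta=-0.4015 Bond=47.8430
(3,0): Delta=-1.0000 Bond=106.9091
(3,1): Delta=-1.0000 Bond=106.9091
(3,2): Delta=-1.0000 Bond=106.9091
(3,3): Delta=-0.3412 Bond=56.1916
V0=10.5632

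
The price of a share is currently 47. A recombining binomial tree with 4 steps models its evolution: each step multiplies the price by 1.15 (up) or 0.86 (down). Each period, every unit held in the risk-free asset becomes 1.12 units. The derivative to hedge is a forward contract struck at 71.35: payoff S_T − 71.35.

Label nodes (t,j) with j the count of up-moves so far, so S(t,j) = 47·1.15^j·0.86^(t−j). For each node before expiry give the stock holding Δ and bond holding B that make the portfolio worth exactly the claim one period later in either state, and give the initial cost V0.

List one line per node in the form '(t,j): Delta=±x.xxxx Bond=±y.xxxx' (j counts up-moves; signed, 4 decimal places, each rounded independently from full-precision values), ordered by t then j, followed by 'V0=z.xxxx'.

No-arbitrage ⇒ martingale measure with p* = (R−d)/(u−d) = 0.8966.
Terminal payoffs: V(4,0)=-45.6406, V(4,1)=-36.9712, V(4,2)=-25.3783, V(4,3)=-9.8762, V(4,4)=10.8533
  t=3,j=0: stock 29.8946 → up 34.3788 (V=-36.9712), down 25.7094 (V=-45.6406). Price -33.8107; hedge Δ=1.0000, bond B=-63.7054.
  t=3,j=1: stock 39.9754 → up 45.9717 (V=-25.3783), down 34.3788 (V=-36.9712). Price -23.7300; hedge Δ=1.0000, bond B=-63.7054.
  t=3,j=2: stock 53.4554 → up 61.4738 (V=-9.8762), down 45.9717 (V=-25.3783). Price -10.2499; hedge Δ=1.0000, bond B=-63.7054.
  t=3,j=3: stock 71.4811 → up 82.2033 (V=10.8533), down 61.4738 (V=-9.8762). Price 7.7758; hedge Δ=1.0000, bond B=-63.7054.
  t=2,j=0: stock 34.7612 → up 39.9754 (V=-23.7300), down 29.8946 (V=-33.8107). Price -22.1186; hedge Δ=1.0000, bond B=-56.8798.
  t=2,j=1: stock 46.4830 → up 53.4554 (V=-10.2499), down 39.9754 (V=-23.7300). Price -10.3968; hedge Δ=1.0000, bond B=-56.8798.
  t=2,j=2: stock 62.1575 → up 71.4811 (V=7.7758), down 53.4554 (V=-10.2499). Price 5.2777; hedge Δ=1.0000, bond B=-56.8798.
  t=1,j=0: stock 40.4200 → up 46.4830 (V=-10.3968), down 34.7612 (V=-22.1186). Price -10.3655; hedge Δ=1.0000, bond B=-50.7855.
  t=1,j=1: stock 54.0500 → up 62.1575 (V=5.2777), down 46.4830 (V=-10.3968). Price 3.2645; hedge Δ=1.0000, bond B=-50.7855.
  t=0,j=0: stock 47.0000 → up 54.0500 (V=3.2645), down 40.4200 (V=-10.3655). Price 1.6558; hedge Δ=1.0000, bond B=-45.3442.
Check: Δ(0,0)·S0 + B(0,0) = 1.6558 = V0.

(0,0): Delta=1.0000 Bond=-45.3442
(1,0): Delta=1.0000 Bond=-50.7855
(1,1): Delta=1.0000 Bond=-50.7855
(2,0): Delta=1.0000 Bond=-56.8798
(2,1): Delta=1.0000 Bond=-56.8798
(2,2): Delta=1.0000 Bond=-56.8798
(3,0): Delta=1.0000 Bond=-63.7054
(3,1): Delta=1.0000 Bond=-63.7054
(3,2): Delta=1.0000 Bond=-63.7054
(3,3): Delta=1.0000 Bond=-63.7054
V0=1.6558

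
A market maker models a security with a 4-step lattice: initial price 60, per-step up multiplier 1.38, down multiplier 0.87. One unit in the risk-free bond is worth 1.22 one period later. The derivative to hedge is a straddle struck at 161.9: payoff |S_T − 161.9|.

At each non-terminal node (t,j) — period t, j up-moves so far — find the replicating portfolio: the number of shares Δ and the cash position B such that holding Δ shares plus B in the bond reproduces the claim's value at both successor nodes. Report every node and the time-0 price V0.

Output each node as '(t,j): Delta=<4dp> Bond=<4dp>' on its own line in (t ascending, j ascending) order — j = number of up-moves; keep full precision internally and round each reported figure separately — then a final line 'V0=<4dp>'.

No-arbitrage ⇒ martingale measure with p* = (R−d)/(u−d) = 0.6863.
At expiry t=4: V(4,0)=127.5261, V(4,1)=107.3760, V(4,2)=75.4136, V(4,3)=24.7146, V(4,4)=55.7044
Node (3,0) S=39.5102: V=(p*·107.3760+(1−p*)·127.5261)/1.22=93.1947; Δ=(107.3760−127.5261)/(54.5240−34.3739)=-1.0000; B=V−Δ·S=132.7049
Node (3,1) S=62.6713: V=(p*·75.4136+(1−p*)·107.3760)/1.22=70.0336; Δ=(75.4136−107.3760)/(86.4864−54.5240)=-1.0000; B=V−Δ·S=132.7049
Node (3,2) S=99.4097: V=(p*·24.7146+(1−p*)·75.4136)/1.22=33.2952; Δ=(24.7146−75.4136)/(137.1854−86.4864)=-1.0000; B=V−Δ·S=132.7049
Node (3,3) S=157.6843: V=(p*·55.7044+(1−p*)·24.7146)/1.22=37.6902; Δ=(55.7044−24.7146)/(217.6044−137.1854)=0.3854; B=V−Δ·S=-23.0739
Node (2,0) S=45.4140: V=(p*·70.0336+(1−p*)·93.1947)/1.22=63.3605; Δ=(70.0336−93.1947)/(62.6713−39.5102)=-1.0000; B=V−Δ·S=108.7745
Node (2,1) S=72.0360: V=(p*·33.2952+(1−p*)·70.0336)/1.22=36.7385; Δ=(33.2952−70.0336)/(99.4097−62.6713)=-1.0000; B=V−Δ·S=108.7745
Node (2,2) S=114.2640: V=(p*·37.6902+(1−p*)·33.2952)/1.22=29.7635; Δ=(37.6902−33.2952)/(157.6843−99.4097)=0.0754; B=V−Δ·S=21.1458
Node (1,0) S=52.2000: V=(p*·36.7385+(1−p*)·63.3605)/1.22=36.9594; Δ=(36.7385−63.3605)/(72.0360−45.4140)=-1.0000; B=V−Δ·S=89.1594
Node (1,1) S=82.8000: V=(p*·29.7635+(1−p*)·36.7385)/1.22=26.1899; Δ=(29.7635−36.7385)/(114.2640−72.0360)=-0.1652; B=V−Δ·S=39.8665
Node (0,0) S=60.0000: V=(p*·26.1899+(1−p*)·36.9594)/1.22=24.2366; Δ=(26.1899−36.9594)/(82.8000−52.2000)=-0.3519; B=V−Δ·S=45.3533
Self-financing check: at every node Δ·S+B equals the discounted successor values.

(0,0): Delta=-0.3519 Bond=45.3533
(1,0): Delta=-1.0000 Bond=89.1594
(1,1): Delta=-0.1652 Bond=39.8665
(2,0): Delta=-1.0000 Bond=108.7745
(2,1): Delta=-1.0000 Bond=108.7745
(2,2): Delta=0.0754 Bond=21.1458
(3,0): Delta=-1.0000 Bond=132.7049
(3,1): Delta=-1.0000 Bond=132.7049
(3,2): Delta=-1.0000 Bond=132.7049
(3,3): Delta=0.3854 Bond=-23.0739
V0=24.2366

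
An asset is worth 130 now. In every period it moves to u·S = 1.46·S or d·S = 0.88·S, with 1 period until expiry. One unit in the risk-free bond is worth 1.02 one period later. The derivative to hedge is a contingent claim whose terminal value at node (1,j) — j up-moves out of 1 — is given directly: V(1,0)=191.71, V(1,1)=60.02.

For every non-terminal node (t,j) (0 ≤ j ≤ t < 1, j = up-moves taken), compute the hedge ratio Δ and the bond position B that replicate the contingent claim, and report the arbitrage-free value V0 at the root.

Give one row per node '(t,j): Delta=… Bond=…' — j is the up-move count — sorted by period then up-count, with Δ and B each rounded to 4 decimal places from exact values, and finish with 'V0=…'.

Since d<R<u, set p* = (R−d)/(u−d) = 0.2414; price each node as the discounted p*-expectation of its children.
Payoff layer (t=1): V(1,0)=191.7100, V(1,1)=60.0200
Node (0,0) S=130.0000: V=(p*·60.0200+(1−p*)·191.7100)/1.02=156.7870; Δ=(60.0200−191.7100)/(189.8000−114.4000)=-1.7466; B=V−Δ·S=383.8387
Self-financing check: at every node Δ·S+B equals the discounted successor values.

(0,0): Delta=-1.7466 Bond=383.8387
V0=156.7870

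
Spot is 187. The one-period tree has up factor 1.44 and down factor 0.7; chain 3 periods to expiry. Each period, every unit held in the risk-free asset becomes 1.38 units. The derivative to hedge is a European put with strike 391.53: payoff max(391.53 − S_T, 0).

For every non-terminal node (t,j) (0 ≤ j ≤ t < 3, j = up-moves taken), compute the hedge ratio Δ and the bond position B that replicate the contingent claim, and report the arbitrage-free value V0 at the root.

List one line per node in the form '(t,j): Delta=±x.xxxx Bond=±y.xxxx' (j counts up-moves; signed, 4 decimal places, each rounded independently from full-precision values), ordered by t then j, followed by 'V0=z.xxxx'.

(0,0): Delta=-0.4654 Bond=98.2684
(1,0): Delta=-1.0000 Bond=205.5923
(1,1): Delta=-0.4424 Bond=129.4355
(2,0): Delta=-1.0000 Bond=283.7174
(2,1): Delta=-1.0000 Bond=283.7174
(2,2): Delta=-0.4185 Bond=169.3477
V0=11.2426

The replicating-portfolio and risk-neutral prices coincide; use p* = (1.38−0.7)/(1.44−0.7) = 0.9189 for the latter.
Terminal values V(3,·): V(3,0)=327.3890, V(3,1)=259.5828, V(3,2)=120.0958, V(3,3)=0.0000
Node (2,0) S=91.6300: V=(p*·259.5828+(1−p*)·327.3890)/1.38=192.0874; Δ=(259.5828−327.3890)/(131.9472−64.1410)=-1.0000; B=V−Δ·S=283.7174
Node (2,1) S=188.4960: V=(p*·120.0958+(1−p*)·259.5828)/1.38=95.2214; Δ=(120.0958−259.5828)/(271.4342−131.9472)=-1.0000; B=V−Δ·S=283.7174
Node (2,2) S=387.7632: V=(p*·0.0000+(1−p*)·120.0958)/1.38=7.0562; Δ=(0.0000−120.0958)/(558.3790−271.4342)=-0.4185; B=V−Δ·S=169.3477
Node (1,0) S=130.9000: V=(p*·95.2214+(1−p*)·192.0874)/1.38=74.6923; Δ=(95.2214−192.0874)/(188.4960−91.6300)=-1.0000; B=V−Δ·S=205.5923
Node (1,1) S=269.2800: V=(p*·7.0562+(1−p*)·95.2214)/1.38=10.2933; Δ=(7.0562−95.2214)/(387.7632−188.4960)=-0.4424; B=V−Δ·S=129.4355
Node (0,0) S=187.0000: V=(p*·10.2933+(1−p*)·74.6923)/1.38=11.2426; Δ=(10.2933−74.6923)/(269.2800−130.9000)=-0.4654; B=V−Δ·S=98.2684
Self-financing check: at every node Δ·S+B equals the discounted successor values.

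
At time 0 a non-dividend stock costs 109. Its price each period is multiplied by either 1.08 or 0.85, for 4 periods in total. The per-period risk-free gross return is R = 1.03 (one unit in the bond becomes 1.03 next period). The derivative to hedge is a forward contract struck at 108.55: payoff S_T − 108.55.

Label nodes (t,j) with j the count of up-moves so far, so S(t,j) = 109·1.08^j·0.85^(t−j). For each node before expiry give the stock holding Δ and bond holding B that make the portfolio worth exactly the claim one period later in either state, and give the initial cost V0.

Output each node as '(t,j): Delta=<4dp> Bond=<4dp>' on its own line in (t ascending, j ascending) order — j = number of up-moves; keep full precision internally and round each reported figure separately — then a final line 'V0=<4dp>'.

Risk-neutral probability p* = (R−d)/(u−d) = (1.03−0.85)/(1.08−0.85) = 0.7826.
At expiry t=4: V(4,0)=-51.6513, V(4,1)=-36.2552, V(4,2)=-16.6931, V(4,3)=8.1623, V(4,4)=39.7433
(3,0): S=66.9396. Δ = (V_up−V_dn)/(S_up−S_dn) = (-36.2552−-51.6513)/(72.2948−56.8987) = 1.0000. V = [p*·-36.2552 + (1−p*)·-51.6513]/1.03 = -38.4487. B = V − Δ·S = -105.3883.
(3,1): S=85.0527. Δ = (V_up−V_dn)/(S_up−S_dn) = (-16.6931−-36.2552)/(91.8569−72.2948) = 1.0000. V = [p*·-16.6931 + (1−p*)·-36.2552]/1.03 = -20.3356. B = V − Δ·S = -105.3883.
(3,2): S=108.0670. Δ = (V_up−V_dn)/(S_up−S_dn) = (8.1623−-16.6931)/(116.7123−91.8569) = 1.0000. V = [p*·8.1623 + (1−p*)·-16.6931]/1.03 = 2.6786. B = V − Δ·S = -105.3883.
(3,3): S=137.3086. Δ = (V_up−V_dn)/(S_up−S_dn) = (39.7433−8.1623)/(148.2933−116.7123) = 1.0000. V = [p*·39.7433 + (1−p*)·8.1623]/1.03 = 31.9203. B = V − Δ·S = -105.3883.
(2,0): S=78.7525. Δ = (V_up−V_dn)/(S_up−S_dn) = (-20.3356−-38.4487)/(85.0527−66.9396) = 1.0000. V = [p*·-20.3356 + (1−p*)·-38.4487]/1.03 = -23.5663. B = V − Δ·S = -102.3188.
(2,1): S=100.0620. Δ = (V_up−V_dn)/(S_up−S_dn) = (2.6786−-20.3356)/(108.0670−85.0527) = 1.0000. V = [p*·2.6786 + (1−p*)·-20.3356]/1.03 = -2.2568. B = V − Δ·S = -102.3188.
(2,2): S=127.1376. Δ = (V_up−V_dn)/(S_up−S_dn) = (31.9203−2.6786)/(137.3086−108.0670) = 1.0000. V = [p*·31.9203 + (1−p*)·2.6786]/1.03 = 24.8188. B = V − Δ·S = -102.3188.
(1,0): S=92.6500. Δ = (V_up−V_dn)/(S_up−S_dn) = (-2.2568−-23.5663)/(100.0620−78.7525) = 1.0000. V = [p*·-2.2568 + (1−p*)·-23.5663]/1.03 = -6.6886. B = V − Δ·S = -99.3386.
(1,1): S=117.7200. Δ = (V_up−V_dn)/(S_up−S_dn) = (24.8188−-2.2568)/(127.1376−100.0620) = 1.0000. V = [p*·24.8188 + (1−p*)·-2.2568]/1.03 = 18.3814. B = V − Δ·S = -99.3386.
(0,0): S=109.0000. Δ = (V_up−V_dn)/(S_up−S_dn) = (18.3814−-6.6886)/(117.7200−92.6500) = 1.0000. V = [p*·18.3814 + (1−p*)·-6.6886]/1.03 = 12.5547. B = V − Δ·S = -96.4453.
The time-0 hedge costs 12.5547, which is the no-arbitrage price.

(0,0): Delta=1.0000 Bond=-96.4453
(1,0): Delta=1.0000 Bond=-99.3386
(1,1): Delta=1.0000 Bond=-99.3386
(2,0): Delta=1.0000 Bond=-102.3188
(2,1): Delta=1.0000 Bond=-102.3188
(2,2): Delta=1.0000 Bond=-102.3188
(3,0): Delta=1.0000 Bond=-105.3883
(3,1): Delta=1.0000 Bond=-105.3883
(3,2): Delta=1.0000 Bond=-105.3883
(3,3): Delta=1.0000 Bond=-105.3883
V0=12.5547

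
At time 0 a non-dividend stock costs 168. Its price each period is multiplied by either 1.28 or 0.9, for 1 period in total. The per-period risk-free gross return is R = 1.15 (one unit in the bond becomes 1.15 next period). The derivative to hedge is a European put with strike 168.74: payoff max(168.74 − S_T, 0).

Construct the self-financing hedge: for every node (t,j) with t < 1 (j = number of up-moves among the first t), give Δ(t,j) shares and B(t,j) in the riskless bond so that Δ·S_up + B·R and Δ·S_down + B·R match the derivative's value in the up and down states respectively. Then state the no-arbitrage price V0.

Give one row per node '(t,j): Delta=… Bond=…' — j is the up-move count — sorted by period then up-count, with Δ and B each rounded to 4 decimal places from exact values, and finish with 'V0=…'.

(0,0): Delta=-0.2747 Bond=51.3757
V0=5.2178

Since d<R<u, set p* = (R−d)/(u−d) = 0.6579; price each node as the discounted p*-expectation of its children.
Terminal values V(1,·): V(1,0)=17.5400, V(1,1)=0.0000
(0,0): S=168.0000. Δ = (V_up−V_dn)/(S_up−S_dn) = (0.0000−17.5400)/(215.0400−151.2000) = -0.2747. V = [p*·0.0000 + (1−p*)·17.5400]/1.15 = 5.2178. B = V − Δ·S = 51.3757.
Check: Δ(0,0)·S0 + B(0,0) = 5.2178 = V0.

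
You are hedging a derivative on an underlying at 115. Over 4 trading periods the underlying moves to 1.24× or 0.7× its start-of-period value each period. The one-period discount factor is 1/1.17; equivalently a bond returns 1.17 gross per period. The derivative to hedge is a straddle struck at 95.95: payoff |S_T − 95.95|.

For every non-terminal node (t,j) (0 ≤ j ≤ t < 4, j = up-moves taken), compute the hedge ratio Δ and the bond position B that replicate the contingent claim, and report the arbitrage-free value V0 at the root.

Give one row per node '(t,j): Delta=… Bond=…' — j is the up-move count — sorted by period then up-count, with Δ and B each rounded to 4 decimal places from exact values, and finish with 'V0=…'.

(0,0): Delta=0.9106 Bond=-39.7681
(1,0): Delta=0.4649 Bond=-10.6427
(1,1): Delta=0.9481 Bond=-51.8734
(2,0): Delta=-1.0000 Bond=70.0928
(2,1): Delta=0.5880 Bond=-24.7459
(2,2): Delta=0.9784 Bond=-66.0455
(3,0): Delta=-1.0000 Bond=82.0085
(3,1): Delta=-1.0000 Bond=82.0085
(3,2): Delta=0.7215 Bond=-45.4788
(3,3): Delta=1.0000 Bond=-82.0085
V0=64.9562

Under the risk-neutral measure, an up-move has probability p* = (R−d)/(u−d) = 0.8704 and values discount at R = 1.17.
Payoff layer (t=4): V(4,0)=68.3385, V(4,1)=47.0382, V(4,2)=9.3062, V(4,3)=57.5332, V(4,4)=175.9346
  t=3,j=0: stock 39.4450 → up 48.9118 (V=47.0382), down 27.6115 (V=68.3385). Price 42.5635; hedge Δ=-1.0000, bond B=82.0085.
  t=3,j=1: stock 69.8740 → up 86.6438 (V=9.3062), down 48.9118 (V=47.0382). Price 12.1345; hedge Δ=-1.0000, bond B=82.0085.
  t=3,j=2: stock 123.7768 → up 153.4832 (V=57.5332), down 86.6438 (V=9.3062). Price 43.8304; hedge Δ=0.7215, bond B=-45.4788.
  t=3,j=3: stock 219.2618 → up 271.8846 (V=175.9346), down 153.4832 (V=57.5332). Price 137.2532; hedge Δ=1.0000, bond B=-82.0085.
  t=2,j=0: stock 56.3500 → up 69.8740 (V=12.1345), down 39.4450 (V=42.5635). Price 13.7428; hedge Δ=-1.0000, bond B=70.0928.
  t=2,j=1: stock 99.8200 → up 123.7768 (V=43.8304), down 69.8740 (V=12.1345). Price 33.9502; hedge Δ=0.5880, bond B=-24.7459.
  t=2,j=2: stock 176.8240 → up 219.2618 (V=137.2532), down 123.7768 (V=43.8304). Price 106.9597; hedge Δ=0.9784, bond B=-66.0455.
  t=1,j=0: stock 80.5000 → up 99.8200 (V=33.9502), down 56.3500 (V=13.7428). Price 26.7784; hedge Δ=0.4649, bond B=-10.6427.
  t=1,j=1: stock 142.6000 → up 176.8240 (V=106.9597), down 99.8200 (V=33.9502). Price 83.3295; hedge Δ=0.9481, bond B=-51.8734.
  t=0,j=0: stock 115.0000 → up 142.6000 (V=83.3295), down 80.5000 (V=26.7784). Price 64.9562; hedge Δ=0.9106, bond B=-39.7681.
The time-0 hedge costs 64.9562, which is the no-arbitrage price.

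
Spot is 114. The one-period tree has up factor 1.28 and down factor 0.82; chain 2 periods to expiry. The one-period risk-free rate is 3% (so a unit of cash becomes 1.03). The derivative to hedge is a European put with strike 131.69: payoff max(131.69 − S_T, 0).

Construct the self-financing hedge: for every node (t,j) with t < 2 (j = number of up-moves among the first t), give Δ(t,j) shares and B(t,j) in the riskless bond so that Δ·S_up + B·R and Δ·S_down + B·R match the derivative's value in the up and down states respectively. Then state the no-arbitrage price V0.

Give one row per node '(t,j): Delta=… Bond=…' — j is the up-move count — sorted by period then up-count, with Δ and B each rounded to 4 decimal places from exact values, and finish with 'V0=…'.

Since d<R<u, set p* = (R−d)/(u−d) = 0.4565; price each node as the discounted p*-expectation of its children.
Payoff layer (t=2): V(2,0)=55.0364, V(2,1)=12.0356, V(2,2)=0.0000
Node (1,0) S=93.4800: V=(p*·12.0356+(1−p*)·55.0364)/1.03=34.3744; Δ=(12.0356−55.0364)/(119.6544−76.6536)=-1.0000; B=V−Δ·S=127.8544
Node (1,1) S=145.9200: V=(p*·0.0000+(1−p*)·12.0356)/1.03=6.3506; Δ=(0.0000−12.0356)/(186.7776−119.6544)=-0.1793; B=V−Δ·S=32.5149
Node (0,0) S=114.0000: V=(p*·6.3506+(1−p*)·34.3744)/1.03=20.9523; Δ=(6.3506−34.3744)/(145.9200−93.4800)=-0.5344; B=V−Δ·S=81.8736
Each (Δ,B) replicates both successor values, so the strategy is self-financing and V0 is arbitrage-free.

(0,0): Delta=-0.5344 Bond=81.8736
(1,0): Delta=-1.0000 Bond=127.8544
(1,1): Delta=-0.1793 Bond=32.5149
V0=20.9523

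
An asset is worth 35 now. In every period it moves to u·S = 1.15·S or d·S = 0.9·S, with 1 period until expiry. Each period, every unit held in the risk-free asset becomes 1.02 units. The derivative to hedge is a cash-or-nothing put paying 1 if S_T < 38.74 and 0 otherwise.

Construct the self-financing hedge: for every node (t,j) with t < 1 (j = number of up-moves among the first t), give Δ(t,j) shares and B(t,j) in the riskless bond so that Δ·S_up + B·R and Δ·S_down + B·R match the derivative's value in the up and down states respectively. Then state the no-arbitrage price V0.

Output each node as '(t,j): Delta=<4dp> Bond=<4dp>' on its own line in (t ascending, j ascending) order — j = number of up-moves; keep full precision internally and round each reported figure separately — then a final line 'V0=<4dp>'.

Since d<R<u, set p* = (R−d)/(u−d) = 0.4800; price each node as the discounted p*-expectation of its children.
At expiry t=1: V(1,0)=1.0000, V(1,1)=0.0000
  t=0,j=0: stock 35.0000 → up 40.2500 (V=0.0000), down 31.5000 (V=1.0000). Price 0.5098; hedge Δ=-0.1143, bond B=4.5098.
Each (Δ,B) replicates both successor values, so the strategy is self-financing and V0 is arbitrage-free.

(0,0): Delta=-0.1143 Bond=4.5098
V0=0.5098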